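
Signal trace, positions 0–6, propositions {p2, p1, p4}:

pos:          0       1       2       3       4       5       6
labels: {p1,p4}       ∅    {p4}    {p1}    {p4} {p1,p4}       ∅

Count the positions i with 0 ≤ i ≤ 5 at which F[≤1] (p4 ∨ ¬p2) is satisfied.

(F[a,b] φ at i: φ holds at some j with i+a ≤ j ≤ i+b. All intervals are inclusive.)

Evaluate at each i in [0,5]:
  i=0: ✓ (witness j=0)
  i=1: ✓ (witness j=1)
  i=2: ✓ (witness j=2)
  i=3: ✓ (witness j=3)
  i=4: ✓ (witness j=4)
  i=5: ✓ (witness j=5)
Positions where it holds: {0, 1, 2, 3, 4, 5} → 6.

6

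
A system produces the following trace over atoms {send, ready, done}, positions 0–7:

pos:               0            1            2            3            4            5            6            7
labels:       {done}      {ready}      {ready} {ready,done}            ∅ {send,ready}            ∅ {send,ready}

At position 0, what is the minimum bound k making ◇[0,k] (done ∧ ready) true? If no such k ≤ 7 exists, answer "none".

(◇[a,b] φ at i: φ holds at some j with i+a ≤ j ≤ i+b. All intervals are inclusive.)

3

Scan j = 0,1,… for (done ∧ ready):
  j=0: fails
  j=1: fails
  j=2: fails
  j=3: holds
First hit at j=3, so smallest k = 3-0 = 3.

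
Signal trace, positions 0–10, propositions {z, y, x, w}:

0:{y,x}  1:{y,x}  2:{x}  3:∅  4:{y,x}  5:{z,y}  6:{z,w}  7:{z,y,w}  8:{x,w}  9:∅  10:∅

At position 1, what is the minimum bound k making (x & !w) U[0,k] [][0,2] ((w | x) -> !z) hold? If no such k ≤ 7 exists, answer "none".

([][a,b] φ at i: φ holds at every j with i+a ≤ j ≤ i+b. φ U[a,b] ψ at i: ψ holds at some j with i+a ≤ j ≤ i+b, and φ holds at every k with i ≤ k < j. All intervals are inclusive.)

0

Need earliest j ≥ 1 with [][0,2] ((w | x) -> !z), and (x & !w) at every k in [1,j-1].
  j=1: rhs holds (empty prefix). k = 0.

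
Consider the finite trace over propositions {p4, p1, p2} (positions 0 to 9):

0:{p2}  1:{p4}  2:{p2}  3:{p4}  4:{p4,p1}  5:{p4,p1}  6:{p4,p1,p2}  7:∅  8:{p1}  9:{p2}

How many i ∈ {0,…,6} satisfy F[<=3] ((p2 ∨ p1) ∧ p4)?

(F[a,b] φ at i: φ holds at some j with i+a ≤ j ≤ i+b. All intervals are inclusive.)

Evaluate at each i in [0,6]:
  i=0: ✗ (none in [0,3])
  i=1: ✓ (witness j=4)
  i=2: ✓ (witness j=4)
  i=3: ✓ (witness j=4)
  i=4: ✓ (witness j=4)
  i=5: ✓ (witness j=5)
  i=6: ✓ (witness j=6)
Positions where it holds: {1, 2, 3, 4, 5, 6} → 6.

6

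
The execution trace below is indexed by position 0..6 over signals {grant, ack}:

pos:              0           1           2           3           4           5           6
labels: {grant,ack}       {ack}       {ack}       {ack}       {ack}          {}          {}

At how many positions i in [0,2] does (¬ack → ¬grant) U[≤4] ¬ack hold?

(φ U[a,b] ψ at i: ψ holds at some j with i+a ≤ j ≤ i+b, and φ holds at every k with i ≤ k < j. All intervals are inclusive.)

2

Evaluate at each i in [0,2]:
  i=0: ✗ (no rhs in [0,4])
  i=1: ✓ (rhs at j=5; lhs holds on [1,4])
  i=2: ✓ (rhs at j=5; lhs holds on [2,4])
Positions where it holds: {1, 2} → 2.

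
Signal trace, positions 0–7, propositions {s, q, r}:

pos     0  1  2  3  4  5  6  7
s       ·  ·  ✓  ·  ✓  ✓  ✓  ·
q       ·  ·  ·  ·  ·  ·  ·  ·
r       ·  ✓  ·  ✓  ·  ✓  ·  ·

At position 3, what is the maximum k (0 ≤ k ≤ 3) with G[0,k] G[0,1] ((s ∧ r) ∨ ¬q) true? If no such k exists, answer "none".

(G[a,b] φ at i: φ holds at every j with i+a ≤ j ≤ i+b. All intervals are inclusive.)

G[0,1] ((s ∧ r) ∨ ¬q) must hold from j=3 onward; find where it first fails.
  j=3: holds
  j=4: holds
  j=5: holds
  j=6: holds
Holds through j=6; largest k = 3.

3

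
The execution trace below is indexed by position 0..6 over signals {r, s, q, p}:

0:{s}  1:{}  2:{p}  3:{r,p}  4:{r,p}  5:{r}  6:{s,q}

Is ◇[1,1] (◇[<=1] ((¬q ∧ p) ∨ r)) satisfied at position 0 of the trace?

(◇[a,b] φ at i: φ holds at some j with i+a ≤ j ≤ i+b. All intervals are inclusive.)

Yes

Check ◇[<=1] ((¬q ∧ p) ∨ r) at each j in [1,1]:
  j=1: holds (witness at 2)
Found at j=1 → formula holds.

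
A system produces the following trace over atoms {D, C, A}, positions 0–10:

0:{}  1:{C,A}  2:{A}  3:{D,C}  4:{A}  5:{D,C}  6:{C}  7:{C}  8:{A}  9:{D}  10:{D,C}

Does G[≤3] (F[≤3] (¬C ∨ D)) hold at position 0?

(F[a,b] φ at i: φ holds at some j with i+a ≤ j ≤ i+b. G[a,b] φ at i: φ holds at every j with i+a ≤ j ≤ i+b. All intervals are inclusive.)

Holds

Check F[≤3] (¬C ∨ D) at every j in [0,3]:
  j=0: holds (witness at 0)
  j=1: holds (witness at 2)
  j=2: holds (witness at 2)
  j=3: holds (witness at 3)
All positions satisfy it → formula holds.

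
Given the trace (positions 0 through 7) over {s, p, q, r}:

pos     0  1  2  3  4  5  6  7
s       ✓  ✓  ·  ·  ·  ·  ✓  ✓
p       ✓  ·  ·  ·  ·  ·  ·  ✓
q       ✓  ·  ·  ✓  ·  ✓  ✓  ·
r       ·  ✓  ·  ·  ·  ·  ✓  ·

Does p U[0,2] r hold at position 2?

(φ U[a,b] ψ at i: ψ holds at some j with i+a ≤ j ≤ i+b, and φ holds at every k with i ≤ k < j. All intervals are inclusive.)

Need some j in [2,4] with r, and p at every k in [2,j-1].
  j=2: r false.
  j=3: r false.
  j=4: r false.
No j in the window works → until fails.

No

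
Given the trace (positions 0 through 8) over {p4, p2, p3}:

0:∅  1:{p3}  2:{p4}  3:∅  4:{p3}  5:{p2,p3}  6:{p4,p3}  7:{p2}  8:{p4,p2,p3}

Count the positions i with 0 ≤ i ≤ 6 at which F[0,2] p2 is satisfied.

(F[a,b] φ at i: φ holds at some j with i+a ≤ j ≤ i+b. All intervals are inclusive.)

4

Evaluate at each i in [0,6]:
  i=0: ✗ (none in [0,2])
  i=1: ✗ (none in [1,3])
  i=2: ✗ (none in [2,4])
  i=3: ✓ (witness j=5)
  i=4: ✓ (witness j=5)
  i=5: ✓ (witness j=5)
  i=6: ✓ (witness j=7)
Positions where it holds: {3, 4, 5, 6} → 4.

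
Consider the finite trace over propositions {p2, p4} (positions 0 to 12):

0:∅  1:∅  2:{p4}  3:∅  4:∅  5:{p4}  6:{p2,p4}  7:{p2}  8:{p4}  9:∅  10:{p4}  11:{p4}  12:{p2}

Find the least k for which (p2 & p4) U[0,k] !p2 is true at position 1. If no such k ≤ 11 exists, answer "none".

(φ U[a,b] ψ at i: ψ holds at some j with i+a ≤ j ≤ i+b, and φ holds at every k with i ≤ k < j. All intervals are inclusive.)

0

Need earliest j ≥ 1 with !p2, and (p2 & p4) at every k in [1,j-1].
  j=1: rhs holds (empty prefix). k = 0.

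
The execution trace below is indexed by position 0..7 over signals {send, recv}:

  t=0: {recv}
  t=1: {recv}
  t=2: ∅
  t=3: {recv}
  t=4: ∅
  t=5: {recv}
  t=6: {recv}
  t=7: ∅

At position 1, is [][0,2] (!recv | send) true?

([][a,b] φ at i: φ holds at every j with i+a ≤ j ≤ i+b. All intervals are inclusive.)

No

Check (!recv | send) at every j in [1,3]:
  j=1: false
  j=2: true
  j=3: false
Fails at j=1 → formula fails.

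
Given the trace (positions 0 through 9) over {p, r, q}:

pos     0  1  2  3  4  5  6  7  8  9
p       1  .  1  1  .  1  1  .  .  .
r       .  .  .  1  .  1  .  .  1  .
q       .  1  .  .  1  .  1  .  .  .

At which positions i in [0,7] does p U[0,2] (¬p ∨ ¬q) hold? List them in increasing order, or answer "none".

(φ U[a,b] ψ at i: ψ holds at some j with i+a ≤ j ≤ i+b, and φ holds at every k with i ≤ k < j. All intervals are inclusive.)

0, 1, 2, 3, 4, 5, 6, 7

Evaluate at each i in [0,7]:
  i=0: ✓ (rhs at j=0)
  i=1: ✓ (rhs at j=1)
  i=2: ✓ (rhs at j=2)
  i=3: ✓ (rhs at j=3)
  i=4: ✓ (rhs at j=4)
  i=5: ✓ (rhs at j=5)
  i=6: ✓ (rhs at j=7; lhs holds on [6,6])
  i=7: ✓ (rhs at j=7)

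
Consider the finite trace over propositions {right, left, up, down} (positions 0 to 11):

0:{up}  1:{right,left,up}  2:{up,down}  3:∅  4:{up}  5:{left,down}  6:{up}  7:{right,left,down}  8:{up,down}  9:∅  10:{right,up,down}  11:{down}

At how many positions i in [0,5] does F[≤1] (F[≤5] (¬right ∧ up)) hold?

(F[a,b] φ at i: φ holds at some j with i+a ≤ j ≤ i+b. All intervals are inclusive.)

Evaluate at each i in [0,5]:
  i=0: ✓ (witness j=0)
  i=1: ✓ (witness j=1)
  i=2: ✓ (witness j=2)
  i=3: ✓ (witness j=3)
  i=4: ✓ (witness j=4)
  i=5: ✓ (witness j=5)
Positions where it holds: {0, 1, 2, 3, 4, 5} → 6.

6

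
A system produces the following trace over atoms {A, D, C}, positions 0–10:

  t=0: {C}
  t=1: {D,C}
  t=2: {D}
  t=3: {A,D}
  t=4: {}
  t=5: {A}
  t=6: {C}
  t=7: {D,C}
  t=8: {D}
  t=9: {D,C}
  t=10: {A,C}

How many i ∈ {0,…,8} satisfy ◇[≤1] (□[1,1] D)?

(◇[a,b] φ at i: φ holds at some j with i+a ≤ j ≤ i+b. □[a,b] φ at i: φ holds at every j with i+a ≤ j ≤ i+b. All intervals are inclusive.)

Evaluate at each i in [0,8]:
  i=0: ✓ (witness j=0)
  i=1: ✓ (witness j=1)
  i=2: ✓ (witness j=2)
  i=3: ✗ (none in [3,4])
  i=4: ✗ (none in [4,5])
  i=5: ✓ (witness j=6)
  i=6: ✓ (witness j=6)
  i=7: ✓ (witness j=7)
  i=8: ✓ (witness j=8)
Positions where it holds: {0, 1, 2, 5, 6, 7, 8} → 7.

7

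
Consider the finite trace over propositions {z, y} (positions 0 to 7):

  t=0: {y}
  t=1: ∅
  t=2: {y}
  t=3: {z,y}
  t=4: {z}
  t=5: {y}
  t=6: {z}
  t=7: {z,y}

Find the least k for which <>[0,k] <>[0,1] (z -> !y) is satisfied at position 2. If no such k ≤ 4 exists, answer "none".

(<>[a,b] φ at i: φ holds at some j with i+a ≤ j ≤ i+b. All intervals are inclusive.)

0

Scan j = 2,3,… for <>[0,1] (z -> !y):
  j=2: holds
First hit at j=2, so smallest k = 2-2 = 0.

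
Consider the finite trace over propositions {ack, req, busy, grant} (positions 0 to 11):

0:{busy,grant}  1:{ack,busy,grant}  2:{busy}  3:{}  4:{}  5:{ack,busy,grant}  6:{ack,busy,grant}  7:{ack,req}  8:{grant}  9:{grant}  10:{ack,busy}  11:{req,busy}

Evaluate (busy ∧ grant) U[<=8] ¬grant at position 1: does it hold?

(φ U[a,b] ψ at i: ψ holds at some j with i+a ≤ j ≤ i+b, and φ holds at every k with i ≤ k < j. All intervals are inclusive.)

Need some j in [1,9] with ¬grant, and (busy ∧ grant) at every k in [1,j-1].
  j=1: ¬grant false.
  j=2: ¬grant holds; (busy ∧ grant) holds at every k in [1,1] → satisfied.

Holds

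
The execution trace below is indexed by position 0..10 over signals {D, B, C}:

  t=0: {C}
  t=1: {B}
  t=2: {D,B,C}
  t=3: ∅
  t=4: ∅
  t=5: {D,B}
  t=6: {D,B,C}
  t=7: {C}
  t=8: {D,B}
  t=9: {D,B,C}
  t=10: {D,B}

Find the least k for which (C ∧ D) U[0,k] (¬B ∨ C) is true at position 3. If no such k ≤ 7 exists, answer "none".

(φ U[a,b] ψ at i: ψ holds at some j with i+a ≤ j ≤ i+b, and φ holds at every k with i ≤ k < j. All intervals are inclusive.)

Need earliest j ≥ 3 with (¬B ∨ C), and (C ∧ D) at every k in [3,j-1].
  j=3: rhs holds (empty prefix). k = 0.

0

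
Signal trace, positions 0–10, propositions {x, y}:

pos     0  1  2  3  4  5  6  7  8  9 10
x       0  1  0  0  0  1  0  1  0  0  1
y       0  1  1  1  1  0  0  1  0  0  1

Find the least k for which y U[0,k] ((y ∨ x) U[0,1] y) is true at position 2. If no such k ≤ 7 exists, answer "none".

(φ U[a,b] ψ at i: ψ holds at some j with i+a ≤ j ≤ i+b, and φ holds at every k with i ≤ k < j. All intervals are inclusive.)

Need earliest j ≥ 2 with ((y ∨ x) U[0,1] y), and y at every k in [2,j-1].
  j=2: rhs holds (empty prefix). k = 0.

0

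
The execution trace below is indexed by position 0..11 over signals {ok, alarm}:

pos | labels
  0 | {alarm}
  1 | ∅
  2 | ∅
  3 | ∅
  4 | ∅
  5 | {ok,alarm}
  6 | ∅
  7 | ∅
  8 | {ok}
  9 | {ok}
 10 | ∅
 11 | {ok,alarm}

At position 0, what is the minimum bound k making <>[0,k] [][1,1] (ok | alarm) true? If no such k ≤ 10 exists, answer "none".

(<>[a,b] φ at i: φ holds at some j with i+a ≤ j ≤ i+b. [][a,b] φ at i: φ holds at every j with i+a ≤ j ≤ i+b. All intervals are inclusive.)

4

Scan j = 0,1,… for [][1,1] (ok | alarm):
  j=0: fails
  j=1: fails
  j=2: fails
  j=3: fails
  j=4: holds
First hit at j=4, so smallest k = 4-0 = 4.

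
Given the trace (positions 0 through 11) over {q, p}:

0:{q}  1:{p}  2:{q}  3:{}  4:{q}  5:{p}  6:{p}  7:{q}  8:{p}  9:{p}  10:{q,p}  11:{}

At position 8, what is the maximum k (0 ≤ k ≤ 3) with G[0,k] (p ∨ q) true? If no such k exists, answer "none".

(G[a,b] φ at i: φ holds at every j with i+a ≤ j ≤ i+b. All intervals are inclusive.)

(p ∨ q) must hold from j=8 onward; find where it first fails.
  j=8: holds
  j=9: holds
  j=10: holds
  j=11: fails
Holds on [8,10], so largest k = 2.

2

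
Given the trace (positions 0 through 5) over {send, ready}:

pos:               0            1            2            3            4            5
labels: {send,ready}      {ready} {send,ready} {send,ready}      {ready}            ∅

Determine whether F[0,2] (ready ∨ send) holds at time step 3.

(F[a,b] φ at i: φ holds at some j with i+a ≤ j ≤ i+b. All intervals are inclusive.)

Holds

Check (ready ∨ send) at each j in [3,5]:
  j=3: true
  j=4: true
  j=5: false
Found at j=3 → formula holds.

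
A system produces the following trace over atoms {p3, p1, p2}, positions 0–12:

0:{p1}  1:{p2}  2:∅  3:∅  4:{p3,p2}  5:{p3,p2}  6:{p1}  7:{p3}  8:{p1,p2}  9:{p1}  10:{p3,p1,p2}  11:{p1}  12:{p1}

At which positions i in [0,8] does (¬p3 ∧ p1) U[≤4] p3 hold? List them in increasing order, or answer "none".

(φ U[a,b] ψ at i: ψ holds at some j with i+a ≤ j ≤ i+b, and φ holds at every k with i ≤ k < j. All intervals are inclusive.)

4, 5, 6, 7, 8

Evaluate at each i in [0,8]:
  i=0: ✗ (lhs fails at k=1 before rhs at j=4)
  i=1: ✗ (lhs fails at k=1 before rhs at j=4)
  i=2: ✗ (lhs fails at k=2 before rhs at j=4)
  i=3: ✗ (lhs fails at k=3 before rhs at j=4)
  i=4: ✓ (rhs at j=4)
  i=5: ✓ (rhs at j=5)
  i=6: ✓ (rhs at j=7; lhs holds on [6,6])
  i=7: ✓ (rhs at j=7)
  i=8: ✓ (rhs at j=10; lhs holds on [8,9])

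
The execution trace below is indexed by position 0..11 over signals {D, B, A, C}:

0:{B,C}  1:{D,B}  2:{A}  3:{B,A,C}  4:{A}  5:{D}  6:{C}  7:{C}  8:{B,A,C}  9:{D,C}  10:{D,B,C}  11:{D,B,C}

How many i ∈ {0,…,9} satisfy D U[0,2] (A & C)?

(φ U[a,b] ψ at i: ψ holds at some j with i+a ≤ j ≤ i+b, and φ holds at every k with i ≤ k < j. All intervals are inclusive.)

Evaluate at each i in [0,9]:
  i=0: ✗ (no rhs in [0,2])
  i=1: ✗ (lhs fails at k=2 before rhs at j=3)
  i=2: ✗ (lhs fails at k=2 before rhs at j=3)
  i=3: ✓ (rhs at j=3)
  i=4: ✗ (no rhs in [4,6])
  i=5: ✗ (no rhs in [5,7])
  i=6: ✗ (lhs fails at k=6 before rhs at j=8)
  i=7: ✗ (lhs fails at k=7 before rhs at j=8)
  i=8: ✓ (rhs at j=8)
  i=9: ✗ (no rhs in [9,11])
Positions where it holds: {3, 8} → 2.

2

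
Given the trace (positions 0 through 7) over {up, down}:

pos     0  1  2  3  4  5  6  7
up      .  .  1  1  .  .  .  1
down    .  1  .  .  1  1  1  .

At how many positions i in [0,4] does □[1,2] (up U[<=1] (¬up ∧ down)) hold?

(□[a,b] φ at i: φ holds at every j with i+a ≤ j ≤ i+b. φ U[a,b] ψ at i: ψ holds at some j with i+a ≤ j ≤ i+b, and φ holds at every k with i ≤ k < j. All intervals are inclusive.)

Evaluate at each i in [0,4]:
  i=0: ✗ (fails at j=2)
  i=1: ✗ (fails at j=2)
  i=2: ✓ (all of [3,4])
  i=3: ✓ (all of [4,5])
  i=4: ✓ (all of [5,6])
Positions where it holds: {2, 3, 4} → 3.

3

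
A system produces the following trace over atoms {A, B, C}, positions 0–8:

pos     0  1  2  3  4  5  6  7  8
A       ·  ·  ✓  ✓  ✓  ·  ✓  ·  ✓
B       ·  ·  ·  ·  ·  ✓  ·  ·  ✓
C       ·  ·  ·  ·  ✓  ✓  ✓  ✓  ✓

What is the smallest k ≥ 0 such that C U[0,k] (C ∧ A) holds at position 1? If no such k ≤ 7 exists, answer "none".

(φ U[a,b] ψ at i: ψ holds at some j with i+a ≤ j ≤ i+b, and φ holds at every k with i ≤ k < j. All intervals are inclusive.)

none

Need earliest j ≥ 1 with (C ∧ A), and C at every k in [1,j-1].
  j=1: rhs fails.
  j=2: rhs fails.
  j=3: rhs fails.
  j=4: rhs holds but lhs fails at k=1.
  j=5: rhs fails.
  j=6: rhs holds but lhs fails at k=1.
  j=7: rhs fails.
  j=8: rhs holds but lhs fails at k=1.
No witness within the range → none.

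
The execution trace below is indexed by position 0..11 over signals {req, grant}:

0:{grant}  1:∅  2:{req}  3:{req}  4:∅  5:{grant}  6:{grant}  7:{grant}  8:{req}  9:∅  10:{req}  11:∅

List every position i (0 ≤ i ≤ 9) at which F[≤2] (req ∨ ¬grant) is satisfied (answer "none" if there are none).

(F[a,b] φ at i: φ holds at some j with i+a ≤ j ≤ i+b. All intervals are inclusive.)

Evaluate at each i in [0,9]:
  i=0: ✓ (witness j=1)
  i=1: ✓ (witness j=1)
  i=2: ✓ (witness j=2)
  i=3: ✓ (witness j=3)
  i=4: ✓ (witness j=4)
  i=5: ✗ (none in [5,7])
  i=6: ✓ (witness j=8)
  i=7: ✓ (witness j=8)
  i=8: ✓ (witness j=8)
  i=9: ✓ (witness j=9)

0, 1, 2, 3, 4, 6, 7, 8, 9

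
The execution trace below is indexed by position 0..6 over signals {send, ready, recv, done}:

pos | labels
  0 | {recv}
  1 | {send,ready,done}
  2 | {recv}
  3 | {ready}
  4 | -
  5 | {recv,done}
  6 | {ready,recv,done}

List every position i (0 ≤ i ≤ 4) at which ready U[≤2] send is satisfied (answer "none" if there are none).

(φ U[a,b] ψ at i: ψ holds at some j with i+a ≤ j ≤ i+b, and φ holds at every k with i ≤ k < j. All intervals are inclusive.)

1

Evaluate at each i in [0,4]:
  i=0: ✗ (lhs fails at k=0 before rhs at j=1)
  i=1: ✓ (rhs at j=1)
  i=2: ✗ (no rhs in [2,4])
  i=3: ✗ (no rhs in [3,5])
  i=4: ✗ (no rhs in [4,6])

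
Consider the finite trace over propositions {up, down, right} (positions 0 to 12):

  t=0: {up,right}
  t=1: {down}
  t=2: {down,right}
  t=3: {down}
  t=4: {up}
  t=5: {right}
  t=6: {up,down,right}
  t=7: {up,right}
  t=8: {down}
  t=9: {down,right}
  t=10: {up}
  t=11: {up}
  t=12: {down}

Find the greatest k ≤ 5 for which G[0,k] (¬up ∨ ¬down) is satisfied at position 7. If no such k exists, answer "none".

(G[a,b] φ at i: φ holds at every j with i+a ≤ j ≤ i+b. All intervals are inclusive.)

(¬up ∨ ¬down) must hold from j=7 onward; find where it first fails.
  j=7: holds
  j=8: holds
  j=9: holds
  j=10: holds
  j=11: holds
  j=12: holds
Holds through j=12; largest k = 5.

5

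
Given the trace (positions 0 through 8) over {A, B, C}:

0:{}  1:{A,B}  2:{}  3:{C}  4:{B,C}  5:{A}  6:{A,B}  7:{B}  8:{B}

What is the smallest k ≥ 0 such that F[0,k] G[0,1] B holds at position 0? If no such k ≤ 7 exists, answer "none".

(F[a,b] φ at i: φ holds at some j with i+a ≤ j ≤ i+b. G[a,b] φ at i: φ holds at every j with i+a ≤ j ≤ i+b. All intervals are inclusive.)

6

Scan j = 0,1,… for G[0,1] B:
  j=0: fails
  j=1: fails
  j=2: fails
  j=3: fails
  j=4: fails
  j=5: fails
  j=6: holds
First hit at j=6, so smallest k = 6-0 = 6.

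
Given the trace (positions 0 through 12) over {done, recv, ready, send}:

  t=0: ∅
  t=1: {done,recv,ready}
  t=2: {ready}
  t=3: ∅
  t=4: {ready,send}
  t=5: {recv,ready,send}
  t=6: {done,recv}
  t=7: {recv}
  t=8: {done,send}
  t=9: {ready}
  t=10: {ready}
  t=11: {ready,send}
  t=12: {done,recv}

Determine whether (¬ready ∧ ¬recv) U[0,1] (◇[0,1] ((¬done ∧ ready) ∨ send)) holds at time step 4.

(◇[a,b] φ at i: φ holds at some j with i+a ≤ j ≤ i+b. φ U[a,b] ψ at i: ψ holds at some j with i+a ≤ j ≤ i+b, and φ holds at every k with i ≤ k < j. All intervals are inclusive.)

Yes

Need some j in [4,5] with ◇[0,1] ((¬done ∧ ready) ∨ send), and (¬ready ∧ ¬recv) at every k in [4,j-1].
  j=4: ◇[0,1] ((¬done ∧ ready) ∨ send) holds; no prefix to check → satisfied.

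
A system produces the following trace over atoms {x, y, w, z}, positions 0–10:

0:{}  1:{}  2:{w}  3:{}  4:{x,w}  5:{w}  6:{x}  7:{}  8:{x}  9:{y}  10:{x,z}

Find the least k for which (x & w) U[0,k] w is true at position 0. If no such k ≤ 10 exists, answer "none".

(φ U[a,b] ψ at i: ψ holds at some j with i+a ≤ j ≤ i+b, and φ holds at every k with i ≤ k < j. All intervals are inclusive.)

Need earliest j ≥ 0 with w, and (x & w) at every k in [0,j-1].
  j=0: rhs fails.
  j=1: rhs fails.
  j=2: rhs holds but lhs fails at k=0.
  j=3: rhs fails.
  j=4: rhs holds but lhs fails at k=0.
  j=5: rhs holds but lhs fails at k=0.
  j=6: rhs fails.
  j=7: rhs fails.
  j=8: rhs fails.
  j=9: rhs fails.
  j=10: rhs fails.
No witness within the range → none.

none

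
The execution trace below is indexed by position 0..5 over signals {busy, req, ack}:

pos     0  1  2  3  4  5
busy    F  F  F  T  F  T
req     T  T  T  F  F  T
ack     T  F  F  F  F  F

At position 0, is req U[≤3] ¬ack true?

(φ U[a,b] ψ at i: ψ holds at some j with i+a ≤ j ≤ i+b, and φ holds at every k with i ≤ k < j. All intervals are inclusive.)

Yes

Need some j in [0,3] with ¬ack, and req at every k in [0,j-1].
  j=0: ¬ack false.
  j=1: ¬ack holds; req holds at every k in [0,0] → satisfied.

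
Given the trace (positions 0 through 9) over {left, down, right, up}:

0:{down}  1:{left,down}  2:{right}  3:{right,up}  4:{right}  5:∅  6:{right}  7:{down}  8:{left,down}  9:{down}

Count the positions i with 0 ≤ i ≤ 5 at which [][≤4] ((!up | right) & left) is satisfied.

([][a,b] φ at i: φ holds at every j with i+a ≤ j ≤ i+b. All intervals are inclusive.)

Evaluate at each i in [0,5]:
  i=0: ✗ (fails at j=0)
  i=1: ✗ (fails at j=2)
  i=2: ✗ (fails at j=2)
  i=3: ✗ (fails at j=3)
  i=4: ✗ (fails at j=4)
  i=5: ✗ (fails at j=5)
Positions where it holds: {} → 0.

0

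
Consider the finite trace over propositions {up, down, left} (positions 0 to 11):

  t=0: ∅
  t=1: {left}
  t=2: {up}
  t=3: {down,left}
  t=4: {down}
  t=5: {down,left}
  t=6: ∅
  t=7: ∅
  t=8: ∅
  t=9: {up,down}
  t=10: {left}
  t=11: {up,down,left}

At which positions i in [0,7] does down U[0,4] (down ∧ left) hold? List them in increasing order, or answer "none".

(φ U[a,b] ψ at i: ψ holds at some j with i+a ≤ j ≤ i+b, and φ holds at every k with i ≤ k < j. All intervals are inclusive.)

Evaluate at each i in [0,7]:
  i=0: ✗ (lhs fails at k=0 before rhs at j=3)
  i=1: ✗ (lhs fails at k=1 before rhs at j=3)
  i=2: ✗ (lhs fails at k=2 before rhs at j=3)
  i=3: ✓ (rhs at j=3)
  i=4: ✓ (rhs at j=5; lhs holds on [4,4])
  i=5: ✓ (rhs at j=5)
  i=6: ✗ (no rhs in [6,10])
  i=7: ✗ (lhs fails at k=7 before rhs at j=11)

3, 4, 5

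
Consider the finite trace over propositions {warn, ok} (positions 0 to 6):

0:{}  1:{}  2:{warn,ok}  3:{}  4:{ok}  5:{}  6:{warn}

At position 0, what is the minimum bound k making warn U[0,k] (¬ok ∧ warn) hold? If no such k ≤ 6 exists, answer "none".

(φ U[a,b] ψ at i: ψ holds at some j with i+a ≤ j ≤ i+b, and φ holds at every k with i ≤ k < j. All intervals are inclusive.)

Need earliest j ≥ 0 with (¬ok ∧ warn), and warn at every k in [0,j-1].
  j=0: rhs fails.
  j=1: rhs fails.
  j=2: rhs fails.
  j=3: rhs fails.
  j=4: rhs fails.
  j=5: rhs fails.
  j=6: rhs holds but lhs fails at k=0.
No witness within the range → none.

none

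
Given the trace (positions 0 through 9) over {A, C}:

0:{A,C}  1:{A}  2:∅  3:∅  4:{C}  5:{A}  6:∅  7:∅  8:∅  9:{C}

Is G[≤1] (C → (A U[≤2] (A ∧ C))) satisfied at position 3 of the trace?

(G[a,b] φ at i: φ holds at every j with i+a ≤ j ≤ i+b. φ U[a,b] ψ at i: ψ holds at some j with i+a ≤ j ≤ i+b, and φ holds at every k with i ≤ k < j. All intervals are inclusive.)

Does not hold

Check (C → (A U[≤2] (A ∧ C))) at every j in [3,4]:
  j=3: antecedent false → ✓
  j=4: antecedent true; consequent fails → ✗
Fails at j=4 → formula fails.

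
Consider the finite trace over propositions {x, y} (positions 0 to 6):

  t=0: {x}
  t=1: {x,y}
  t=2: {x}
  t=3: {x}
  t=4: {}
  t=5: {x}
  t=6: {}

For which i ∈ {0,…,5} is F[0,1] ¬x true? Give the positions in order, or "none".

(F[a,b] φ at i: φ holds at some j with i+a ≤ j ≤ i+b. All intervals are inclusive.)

3, 4, 5

Evaluate at each i in [0,5]:
  i=0: ✗ (none in [0,1])
  i=1: ✗ (none in [1,2])
  i=2: ✗ (none in [2,3])
  i=3: ✓ (witness j=4)
  i=4: ✓ (witness j=4)
  i=5: ✓ (witness j=6)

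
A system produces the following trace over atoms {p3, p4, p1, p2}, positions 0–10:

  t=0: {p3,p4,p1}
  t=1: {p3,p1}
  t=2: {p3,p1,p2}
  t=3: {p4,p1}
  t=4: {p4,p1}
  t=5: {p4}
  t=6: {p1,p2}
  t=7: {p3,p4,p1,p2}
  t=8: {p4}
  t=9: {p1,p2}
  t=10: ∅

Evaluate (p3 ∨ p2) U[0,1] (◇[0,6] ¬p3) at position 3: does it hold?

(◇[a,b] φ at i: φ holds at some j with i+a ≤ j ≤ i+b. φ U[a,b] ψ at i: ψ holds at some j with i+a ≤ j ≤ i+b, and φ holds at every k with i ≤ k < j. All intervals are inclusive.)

Need some j in [3,4] with ◇[0,6] ¬p3, and (p3 ∨ p2) at every k in [3,j-1].
  j=3: ◇[0,6] ¬p3 holds; no prefix to check → satisfied.

Holds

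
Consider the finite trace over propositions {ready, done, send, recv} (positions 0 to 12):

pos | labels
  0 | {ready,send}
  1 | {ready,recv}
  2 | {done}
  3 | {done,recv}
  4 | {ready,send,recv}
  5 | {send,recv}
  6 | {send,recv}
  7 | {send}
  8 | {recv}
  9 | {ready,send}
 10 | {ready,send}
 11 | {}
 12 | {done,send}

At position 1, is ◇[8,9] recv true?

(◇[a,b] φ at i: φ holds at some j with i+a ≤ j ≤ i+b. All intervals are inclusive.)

Does not hold

Check recv at each j in [9,10]:
  j=9: false
  j=10: false
No position in the window satisfies it → formula fails.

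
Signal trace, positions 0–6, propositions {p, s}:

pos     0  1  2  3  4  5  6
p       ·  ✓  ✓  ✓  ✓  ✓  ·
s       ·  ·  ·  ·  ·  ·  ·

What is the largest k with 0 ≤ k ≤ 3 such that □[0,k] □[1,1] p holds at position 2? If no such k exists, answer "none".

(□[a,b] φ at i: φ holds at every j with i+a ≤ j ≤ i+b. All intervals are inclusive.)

2

□[1,1] p must hold from j=2 onward; find where it first fails.
  j=2: holds
  j=3: holds
  j=4: holds
  j=5: fails
Holds on [2,4], so largest k = 2.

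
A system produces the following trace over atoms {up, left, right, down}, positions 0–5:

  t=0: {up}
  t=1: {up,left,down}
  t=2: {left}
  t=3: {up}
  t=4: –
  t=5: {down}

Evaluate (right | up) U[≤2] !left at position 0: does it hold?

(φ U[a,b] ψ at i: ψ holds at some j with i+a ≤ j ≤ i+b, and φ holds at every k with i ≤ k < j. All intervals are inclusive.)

True

Need some j in [0,2] with !left, and (right | up) at every k in [0,j-1].
  j=0: !left holds; no prefix to check → satisfied.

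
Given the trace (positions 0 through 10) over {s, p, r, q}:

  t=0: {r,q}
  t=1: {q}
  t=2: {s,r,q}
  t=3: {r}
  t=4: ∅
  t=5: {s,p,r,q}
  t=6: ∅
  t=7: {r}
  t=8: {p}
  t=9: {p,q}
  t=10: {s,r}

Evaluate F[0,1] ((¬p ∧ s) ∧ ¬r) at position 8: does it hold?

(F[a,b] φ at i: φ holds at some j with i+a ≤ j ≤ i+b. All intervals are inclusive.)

False

Check ((¬p ∧ s) ∧ ¬r) at each j in [8,9]:
  j=8: false
  j=9: false
No position in the window satisfies it → formula fails.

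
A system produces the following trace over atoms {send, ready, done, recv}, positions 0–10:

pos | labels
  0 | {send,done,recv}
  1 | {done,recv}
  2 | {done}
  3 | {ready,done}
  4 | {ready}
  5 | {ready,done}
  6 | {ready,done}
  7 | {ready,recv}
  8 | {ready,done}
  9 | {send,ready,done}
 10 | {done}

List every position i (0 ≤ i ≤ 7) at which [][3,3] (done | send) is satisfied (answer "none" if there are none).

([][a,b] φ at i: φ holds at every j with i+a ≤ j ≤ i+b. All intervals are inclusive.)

0, 2, 3, 5, 6, 7

Evaluate at each i in [0,7]:
  i=0: ✓ (all of [3,3])
  i=1: ✗ (fails at j=4)
  i=2: ✓ (all of [5,5])
  i=3: ✓ (all of [6,6])
  i=4: ✗ (fails at j=7)
  i=5: ✓ (all of [8,8])
  i=6: ✓ (all of [9,9])
  i=7: ✓ (all of [10,10])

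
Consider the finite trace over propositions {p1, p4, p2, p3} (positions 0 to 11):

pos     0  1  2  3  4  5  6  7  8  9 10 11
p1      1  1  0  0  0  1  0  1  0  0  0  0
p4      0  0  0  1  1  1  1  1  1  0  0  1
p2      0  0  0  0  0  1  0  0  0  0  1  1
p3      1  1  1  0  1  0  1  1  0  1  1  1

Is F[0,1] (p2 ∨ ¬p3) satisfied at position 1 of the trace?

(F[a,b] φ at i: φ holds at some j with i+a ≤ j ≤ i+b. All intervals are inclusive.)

Does not hold

Check (p2 ∨ ¬p3) at each j in [1,2]:
  j=1: false
  j=2: false
No position in the window satisfies it → formula fails.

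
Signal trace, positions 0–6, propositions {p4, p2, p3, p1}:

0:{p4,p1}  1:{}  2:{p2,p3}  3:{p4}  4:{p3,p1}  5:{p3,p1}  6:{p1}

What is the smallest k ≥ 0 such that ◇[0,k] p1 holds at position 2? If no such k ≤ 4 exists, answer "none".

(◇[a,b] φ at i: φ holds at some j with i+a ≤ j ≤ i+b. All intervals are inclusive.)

Scan j = 2,3,… for p1:
  j=2: fails
  j=3: fails
  j=4: holds
First hit at j=4, so smallest k = 4-2 = 2.

2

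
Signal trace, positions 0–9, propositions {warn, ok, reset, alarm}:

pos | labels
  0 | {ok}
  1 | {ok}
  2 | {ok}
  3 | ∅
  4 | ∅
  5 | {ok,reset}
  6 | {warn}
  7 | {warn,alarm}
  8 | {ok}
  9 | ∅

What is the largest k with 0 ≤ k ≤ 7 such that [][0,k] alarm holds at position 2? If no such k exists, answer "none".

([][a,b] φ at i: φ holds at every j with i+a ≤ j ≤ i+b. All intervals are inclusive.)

none

alarm must hold from j=2 onward; find where it first fails.
  j=2: fails → no k works.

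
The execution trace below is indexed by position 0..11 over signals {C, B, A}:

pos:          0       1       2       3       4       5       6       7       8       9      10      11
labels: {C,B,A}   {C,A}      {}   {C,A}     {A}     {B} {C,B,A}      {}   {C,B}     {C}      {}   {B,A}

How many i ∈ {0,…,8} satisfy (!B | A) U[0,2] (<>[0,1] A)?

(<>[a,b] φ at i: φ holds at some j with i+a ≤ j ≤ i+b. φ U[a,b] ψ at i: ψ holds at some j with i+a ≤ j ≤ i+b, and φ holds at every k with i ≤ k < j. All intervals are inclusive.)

Evaluate at each i in [0,8]:
  i=0: ✓ (rhs at j=0)
  i=1: ✓ (rhs at j=1)
  i=2: ✓ (rhs at j=2)
  i=3: ✓ (rhs at j=3)
  i=4: ✓ (rhs at j=4)
  i=5: ✓ (rhs at j=5)
  i=6: ✓ (rhs at j=6)
  i=7: ✗ (no rhs in [7,9])
  i=8: ✗ (lhs fails at k=8 before rhs at j=10)
Positions where it holds: {0, 1, 2, 3, 4, 5, 6} → 7.

7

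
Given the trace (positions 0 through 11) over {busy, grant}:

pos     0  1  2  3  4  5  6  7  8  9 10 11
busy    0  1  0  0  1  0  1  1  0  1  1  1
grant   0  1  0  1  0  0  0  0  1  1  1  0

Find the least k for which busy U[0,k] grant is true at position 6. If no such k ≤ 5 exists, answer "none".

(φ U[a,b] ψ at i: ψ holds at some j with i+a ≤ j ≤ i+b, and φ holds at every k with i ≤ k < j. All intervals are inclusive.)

Need earliest j ≥ 6 with grant, and busy at every k in [6,j-1].
  j=6: rhs fails.
  j=7: rhs fails.
  j=8: rhs holds; lhs holds on [6,7]. k = 2.

2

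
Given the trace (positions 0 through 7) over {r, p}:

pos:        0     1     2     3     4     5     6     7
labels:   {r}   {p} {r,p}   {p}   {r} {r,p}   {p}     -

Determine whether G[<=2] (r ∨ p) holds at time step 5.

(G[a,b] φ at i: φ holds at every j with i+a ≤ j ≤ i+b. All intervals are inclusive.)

Check (r ∨ p) at every j in [5,7]:
  j=5: true
  j=6: true
  j=7: false
Fails at j=7 → formula fails.

False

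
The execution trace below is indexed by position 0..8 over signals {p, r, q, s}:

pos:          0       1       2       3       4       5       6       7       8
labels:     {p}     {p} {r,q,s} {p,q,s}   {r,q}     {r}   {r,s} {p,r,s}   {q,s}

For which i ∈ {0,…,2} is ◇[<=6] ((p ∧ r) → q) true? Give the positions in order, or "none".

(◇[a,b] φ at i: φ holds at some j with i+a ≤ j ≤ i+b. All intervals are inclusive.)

Evaluate at each i in [0,2]:
  i=0: ✓ (witness j=0)
  i=1: ✓ (witness j=1)
  i=2: ✓ (witness j=2)

0, 1, 2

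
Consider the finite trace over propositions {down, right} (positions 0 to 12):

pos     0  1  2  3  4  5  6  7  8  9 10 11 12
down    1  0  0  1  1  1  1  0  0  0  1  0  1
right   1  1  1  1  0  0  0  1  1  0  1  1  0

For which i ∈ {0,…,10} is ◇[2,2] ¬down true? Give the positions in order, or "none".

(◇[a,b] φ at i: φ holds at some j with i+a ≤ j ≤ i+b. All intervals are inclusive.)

Evaluate at each i in [0,10]:
  i=0: ✓ (witness j=2)
  i=1: ✗ (none in [3,3])
  i=2: ✗ (none in [4,4])
  i=3: ✗ (none in [5,5])
  i=4: ✗ (none in [6,6])
  i=5: ✓ (witness j=7)
  i=6: ✓ (witness j=8)
  i=7: ✓ (witness j=9)
  i=8: ✗ (none in [10,10])
  i=9: ✓ (witness j=11)
  i=10: ✗ (none in [12,12])

0, 5, 6, 7, 9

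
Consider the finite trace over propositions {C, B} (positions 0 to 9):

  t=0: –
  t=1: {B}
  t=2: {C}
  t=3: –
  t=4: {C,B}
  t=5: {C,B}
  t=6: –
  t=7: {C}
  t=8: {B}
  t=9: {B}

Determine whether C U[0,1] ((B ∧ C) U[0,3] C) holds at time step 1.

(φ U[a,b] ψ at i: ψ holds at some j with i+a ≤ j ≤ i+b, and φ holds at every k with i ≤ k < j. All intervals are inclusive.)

Need some j in [1,2] with ((B ∧ C) U[0,3] C), and C at every k in [1,j-1].
  j=1: ((B ∧ C) U[0,3] C) — fails.
  j=2: ((B ∧ C) U[0,3] C) holds, but C fails at k=1 → not this j.
No j in the window works → until fails.

No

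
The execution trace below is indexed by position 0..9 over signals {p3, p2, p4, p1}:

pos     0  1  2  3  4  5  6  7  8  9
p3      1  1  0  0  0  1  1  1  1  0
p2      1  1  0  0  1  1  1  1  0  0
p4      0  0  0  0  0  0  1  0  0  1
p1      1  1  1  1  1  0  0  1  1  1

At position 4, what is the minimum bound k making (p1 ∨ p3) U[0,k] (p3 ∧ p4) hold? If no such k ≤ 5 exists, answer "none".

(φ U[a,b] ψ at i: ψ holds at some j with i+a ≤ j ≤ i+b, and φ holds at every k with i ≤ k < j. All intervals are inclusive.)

2

Need earliest j ≥ 4 with (p3 ∧ p4), and (p1 ∨ p3) at every k in [4,j-1].
  j=4: rhs fails.
  j=5: rhs fails.
  j=6: rhs holds; lhs holds on [4,5]. k = 2.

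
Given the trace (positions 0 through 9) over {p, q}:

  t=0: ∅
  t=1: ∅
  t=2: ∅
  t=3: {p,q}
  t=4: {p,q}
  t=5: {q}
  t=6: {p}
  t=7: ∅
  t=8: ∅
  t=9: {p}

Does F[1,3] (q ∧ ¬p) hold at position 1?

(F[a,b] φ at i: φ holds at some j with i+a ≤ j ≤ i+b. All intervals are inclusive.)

Check (q ∧ ¬p) at each j in [2,4]:
  j=2: false
  j=3: false
  j=4: false
No position in the window satisfies it → formula fails.

Does not hold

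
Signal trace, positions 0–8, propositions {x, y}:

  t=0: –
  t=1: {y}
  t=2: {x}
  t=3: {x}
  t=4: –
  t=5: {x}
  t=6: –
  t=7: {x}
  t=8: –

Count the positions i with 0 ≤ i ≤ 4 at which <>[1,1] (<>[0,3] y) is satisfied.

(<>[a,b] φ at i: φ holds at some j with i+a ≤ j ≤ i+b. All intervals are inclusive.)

Evaluate at each i in [0,4]:
  i=0: ✓ (witness j=1)
  i=1: ✗ (none in [2,2])
  i=2: ✗ (none in [3,3])
  i=3: ✗ (none in [4,4])
  i=4: ✗ (none in [5,5])
Positions where it holds: {0} → 1.

1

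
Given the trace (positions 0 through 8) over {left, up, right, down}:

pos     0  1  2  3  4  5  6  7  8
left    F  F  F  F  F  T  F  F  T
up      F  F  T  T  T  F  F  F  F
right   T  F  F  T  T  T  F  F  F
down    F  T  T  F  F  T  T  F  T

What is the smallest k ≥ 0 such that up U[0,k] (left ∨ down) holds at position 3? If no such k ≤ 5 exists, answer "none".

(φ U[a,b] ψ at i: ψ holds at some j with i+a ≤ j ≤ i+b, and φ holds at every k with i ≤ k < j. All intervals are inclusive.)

Need earliest j ≥ 3 with (left ∨ down), and up at every k in [3,j-1].
  j=3: rhs fails.
  j=4: rhs fails.
  j=5: rhs holds; lhs holds on [3,4]. k = 2.

2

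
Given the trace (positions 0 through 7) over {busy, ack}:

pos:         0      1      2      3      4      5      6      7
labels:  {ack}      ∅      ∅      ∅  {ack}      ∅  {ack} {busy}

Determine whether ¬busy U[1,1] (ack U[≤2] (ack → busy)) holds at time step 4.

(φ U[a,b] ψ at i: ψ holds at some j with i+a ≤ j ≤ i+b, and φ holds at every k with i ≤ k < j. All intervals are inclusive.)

Need some j in [5,5] with (ack U[≤2] (ack → busy)), and ¬busy at every k in [4,j-1].
  j=5: (ack U[≤2] (ack → busy)) holds; ¬busy holds at every k in [4,4] → satisfied.

Holds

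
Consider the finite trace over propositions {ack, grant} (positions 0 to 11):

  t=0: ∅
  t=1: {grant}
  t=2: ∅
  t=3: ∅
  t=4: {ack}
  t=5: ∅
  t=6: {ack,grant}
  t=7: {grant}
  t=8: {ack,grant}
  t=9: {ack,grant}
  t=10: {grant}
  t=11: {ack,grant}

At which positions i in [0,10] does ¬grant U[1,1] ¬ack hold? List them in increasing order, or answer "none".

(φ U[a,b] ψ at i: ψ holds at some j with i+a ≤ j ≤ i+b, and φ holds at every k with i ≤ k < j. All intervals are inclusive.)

Evaluate at each i in [0,10]:
  i=0: ✓ (rhs at j=1; lhs holds on [0,0])
  i=1: ✗ (lhs fails at k=1 before rhs at j=2)
  i=2: ✓ (rhs at j=3; lhs holds on [2,2])
  i=3: ✗ (no rhs in [4,4])
  i=4: ✓ (rhs at j=5; lhs holds on [4,4])
  i=5: ✗ (no rhs in [6,6])
  i=6: ✗ (lhs fails at k=6 before rhs at j=7)
  i=7: ✗ (no rhs in [8,8])
  i=8: ✗ (no rhs in [9,9])
  i=9: ✗ (lhs fails at k=9 before rhs at j=10)
  i=10: ✗ (no rhs in [11,11])

0, 2, 4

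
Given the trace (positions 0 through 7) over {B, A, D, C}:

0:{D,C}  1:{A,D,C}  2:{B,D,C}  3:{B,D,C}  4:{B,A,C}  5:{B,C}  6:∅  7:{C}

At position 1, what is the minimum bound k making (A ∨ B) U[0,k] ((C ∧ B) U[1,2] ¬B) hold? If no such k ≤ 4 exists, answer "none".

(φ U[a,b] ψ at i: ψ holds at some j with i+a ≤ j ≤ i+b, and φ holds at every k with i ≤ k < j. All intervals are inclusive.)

3

Need earliest j ≥ 1 with ((C ∧ B) U[1,2] ¬B), and (A ∨ B) at every k in [1,j-1].
  j=1: rhs fails.
  j=2: rhs fails.
  j=3: rhs fails.
  j=4: rhs holds; lhs holds on [1,3]. k = 3.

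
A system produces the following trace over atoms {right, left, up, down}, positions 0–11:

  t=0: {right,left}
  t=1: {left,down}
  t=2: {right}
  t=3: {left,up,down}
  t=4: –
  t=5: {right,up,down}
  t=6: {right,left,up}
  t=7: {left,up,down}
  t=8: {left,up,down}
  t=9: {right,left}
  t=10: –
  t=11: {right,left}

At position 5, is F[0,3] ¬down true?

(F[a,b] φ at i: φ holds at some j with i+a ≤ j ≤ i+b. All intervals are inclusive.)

Check ¬down at each j in [5,8]:
  j=5: false
  j=6: true
  j=7: false
  j=8: false
Found at j=6 → formula holds.

True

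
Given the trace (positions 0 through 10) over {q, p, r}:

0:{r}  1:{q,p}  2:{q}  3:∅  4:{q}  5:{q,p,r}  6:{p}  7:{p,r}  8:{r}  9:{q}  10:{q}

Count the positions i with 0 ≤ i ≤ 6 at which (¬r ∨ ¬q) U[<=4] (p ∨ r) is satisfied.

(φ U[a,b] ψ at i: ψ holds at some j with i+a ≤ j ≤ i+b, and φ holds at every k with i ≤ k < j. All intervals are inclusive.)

Evaluate at each i in [0,6]:
  i=0: ✓ (rhs at j=0)
  i=1: ✓ (rhs at j=1)
  i=2: ✓ (rhs at j=5; lhs holds on [2,4])
  i=3: ✓ (rhs at j=5; lhs holds on [3,4])
  i=4: ✓ (rhs at j=5; lhs holds on [4,4])
  i=5: ✓ (rhs at j=5)
  i=6: ✓ (rhs at j=6)
Positions where it holds: {0, 1, 2, 3, 4, 5, 6} → 7.

7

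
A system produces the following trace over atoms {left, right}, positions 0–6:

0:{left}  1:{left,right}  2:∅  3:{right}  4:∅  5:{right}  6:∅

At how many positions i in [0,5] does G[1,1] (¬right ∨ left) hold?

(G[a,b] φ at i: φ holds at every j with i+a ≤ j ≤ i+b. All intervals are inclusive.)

4

Evaluate at each i in [0,5]:
  i=0: ✓ (all of [1,1])
  i=1: ✓ (all of [2,2])
  i=2: ✗ (fails at j=3)
  i=3: ✓ (all of [4,4])
  i=4: ✗ (fails at j=5)
  i=5: ✓ (all of [6,6])
Positions where it holds: {0, 1, 3, 5} → 4.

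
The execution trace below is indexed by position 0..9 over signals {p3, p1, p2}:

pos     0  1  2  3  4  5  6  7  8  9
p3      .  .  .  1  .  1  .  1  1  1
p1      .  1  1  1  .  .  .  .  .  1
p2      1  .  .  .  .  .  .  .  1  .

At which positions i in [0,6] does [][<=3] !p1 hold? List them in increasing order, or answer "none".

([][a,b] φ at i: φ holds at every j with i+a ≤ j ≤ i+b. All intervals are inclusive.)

4, 5

Evaluate at each i in [0,6]:
  i=0: ✗ (fails at j=1)
  i=1: ✗ (fails at j=1)
  i=2: ✗ (fails at j=2)
  i=3: ✗ (fails at j=3)
  i=4: ✓ (all of [4,7])
  i=5: ✓ (all of [5,8])
  i=6: ✗ (fails at j=9)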